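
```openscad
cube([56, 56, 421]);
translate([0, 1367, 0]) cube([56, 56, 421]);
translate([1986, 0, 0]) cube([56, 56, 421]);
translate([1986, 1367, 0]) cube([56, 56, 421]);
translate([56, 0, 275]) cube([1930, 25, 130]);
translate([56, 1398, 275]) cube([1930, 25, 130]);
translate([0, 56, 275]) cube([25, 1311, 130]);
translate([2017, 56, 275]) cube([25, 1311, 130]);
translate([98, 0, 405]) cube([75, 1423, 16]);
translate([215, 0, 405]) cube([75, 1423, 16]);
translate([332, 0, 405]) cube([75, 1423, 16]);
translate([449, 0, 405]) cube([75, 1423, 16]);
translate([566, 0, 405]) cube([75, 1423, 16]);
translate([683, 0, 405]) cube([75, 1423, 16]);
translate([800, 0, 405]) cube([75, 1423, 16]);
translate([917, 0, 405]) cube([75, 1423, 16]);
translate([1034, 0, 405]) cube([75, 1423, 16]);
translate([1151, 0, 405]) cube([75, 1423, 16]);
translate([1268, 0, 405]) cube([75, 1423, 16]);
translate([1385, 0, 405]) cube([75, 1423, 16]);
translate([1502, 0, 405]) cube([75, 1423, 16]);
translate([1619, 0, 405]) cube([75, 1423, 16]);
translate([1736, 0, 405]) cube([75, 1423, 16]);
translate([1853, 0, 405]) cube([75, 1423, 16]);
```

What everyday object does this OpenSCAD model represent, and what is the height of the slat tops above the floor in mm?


A bed frame. The slat-top height is 421 mm.

Four posts, four rails, and a row of slats — a bed frame. Slats sit on the rails at z = 275 + 130 = 405; with slat thickness 16, the top is 421 mm.


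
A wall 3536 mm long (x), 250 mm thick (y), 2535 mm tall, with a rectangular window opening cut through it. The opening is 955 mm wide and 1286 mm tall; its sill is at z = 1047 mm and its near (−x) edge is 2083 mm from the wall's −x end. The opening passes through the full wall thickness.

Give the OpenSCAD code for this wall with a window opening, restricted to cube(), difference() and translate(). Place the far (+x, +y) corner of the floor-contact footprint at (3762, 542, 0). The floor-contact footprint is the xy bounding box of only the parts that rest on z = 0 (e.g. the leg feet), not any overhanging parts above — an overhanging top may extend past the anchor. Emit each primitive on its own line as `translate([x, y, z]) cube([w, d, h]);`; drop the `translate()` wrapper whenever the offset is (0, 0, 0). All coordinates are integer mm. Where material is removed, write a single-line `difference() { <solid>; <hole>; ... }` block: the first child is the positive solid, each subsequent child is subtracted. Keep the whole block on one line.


difference() { translate([226, 292, 0]) cube([3536, 250, 2535]); translate([2309, 292, 1047]) cube([955, 250, 1286]); }


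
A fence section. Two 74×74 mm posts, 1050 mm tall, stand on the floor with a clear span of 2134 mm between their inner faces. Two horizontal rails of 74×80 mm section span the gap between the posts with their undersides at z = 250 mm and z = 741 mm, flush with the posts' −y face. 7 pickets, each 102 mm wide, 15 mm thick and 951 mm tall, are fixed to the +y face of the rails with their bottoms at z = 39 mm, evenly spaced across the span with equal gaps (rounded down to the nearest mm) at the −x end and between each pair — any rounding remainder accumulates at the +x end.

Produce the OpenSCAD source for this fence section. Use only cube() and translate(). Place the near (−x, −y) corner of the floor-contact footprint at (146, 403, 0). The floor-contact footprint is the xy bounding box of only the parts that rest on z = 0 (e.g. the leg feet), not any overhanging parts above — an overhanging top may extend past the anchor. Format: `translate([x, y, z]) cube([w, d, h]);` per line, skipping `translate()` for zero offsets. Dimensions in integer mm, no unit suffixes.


translate([146, 403, 0]) cube([74, 74, 1050]);
translate([2354, 403, 0]) cube([74, 74, 1050]);
translate([220, 403, 250]) cube([2134, 74, 80]);
translate([220, 403, 741]) cube([2134, 74, 80]);
translate([397, 477, 39]) cube([102, 15, 951]);
translate([676, 477, 39]) cube([102, 15, 951]);
translate([955, 477, 39]) cube([102, 15, 951]);
translate([1234, 477, 39]) cube([102, 15, 951]);
translate([1513, 477, 39]) cube([102, 15, 951]);
translate([1792, 477, 39]) cube([102, 15, 951]);
translate([2071, 477, 39]) cube([102, 15, 951]);


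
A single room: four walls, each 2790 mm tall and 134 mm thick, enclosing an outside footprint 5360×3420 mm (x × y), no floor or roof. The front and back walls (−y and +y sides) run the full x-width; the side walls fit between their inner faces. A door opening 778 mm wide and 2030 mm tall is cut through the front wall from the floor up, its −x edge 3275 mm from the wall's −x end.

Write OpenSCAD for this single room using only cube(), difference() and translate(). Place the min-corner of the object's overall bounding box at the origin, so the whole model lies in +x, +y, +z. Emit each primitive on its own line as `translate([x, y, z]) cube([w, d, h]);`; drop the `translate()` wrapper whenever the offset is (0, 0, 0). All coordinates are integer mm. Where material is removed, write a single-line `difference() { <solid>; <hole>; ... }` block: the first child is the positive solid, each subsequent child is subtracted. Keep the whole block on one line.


difference() { cube([5360, 134, 2790]); translate([3275, 0, 0]) cube([778, 134, 2030]); }
translate([0, 3286, 0]) cube([5360, 134, 2790]);
translate([0, 134, 0]) cube([134, 3152, 2790]);
translate([5226, 134, 0]) cube([134, 3152, 2790]);


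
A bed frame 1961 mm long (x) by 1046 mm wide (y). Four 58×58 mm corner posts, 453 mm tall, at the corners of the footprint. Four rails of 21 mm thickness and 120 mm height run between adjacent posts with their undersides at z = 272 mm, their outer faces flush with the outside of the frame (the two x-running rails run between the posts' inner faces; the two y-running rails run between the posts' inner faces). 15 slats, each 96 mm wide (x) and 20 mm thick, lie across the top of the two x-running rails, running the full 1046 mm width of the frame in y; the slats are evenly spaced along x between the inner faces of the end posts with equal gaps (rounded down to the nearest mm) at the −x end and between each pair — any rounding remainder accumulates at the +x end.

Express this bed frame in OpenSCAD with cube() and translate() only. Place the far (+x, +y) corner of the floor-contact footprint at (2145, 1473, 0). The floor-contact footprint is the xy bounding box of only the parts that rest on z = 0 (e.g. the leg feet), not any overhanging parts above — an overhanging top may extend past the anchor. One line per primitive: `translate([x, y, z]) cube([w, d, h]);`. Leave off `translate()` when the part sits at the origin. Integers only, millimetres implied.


translate([184, 427, 0]) cube([58, 58, 453]);
translate([184, 1415, 0]) cube([58, 58, 453]);
translate([2087, 427, 0]) cube([58, 58, 453]);
translate([2087, 1415, 0]) cube([58, 58, 453]);
translate([242, 427, 272]) cube([1845, 21, 120]);
translate([242, 1452, 272]) cube([1845, 21, 120]);
translate([184, 485, 272]) cube([21, 930, 120]);
translate([2124, 485, 272]) cube([21, 930, 120]);
translate([267, 427, 392]) cube([96, 1046, 20]);
translate([388, 427, 392]) cube([96, 1046, 20]);
translate([509, 427, 392]) cube([96, 1046, 20]);
translate([630, 427, 392]) cube([96, 1046, 20]);
translate([751, 427, 392]) cube([96, 1046, 20]);
translate([872, 427, 392]) cube([96, 1046, 20]);
translate([993, 427, 392]) cube([96, 1046, 20]);
translate([1114, 427, 392]) cube([96, 1046, 20]);
translate([1235, 427, 392]) cube([96, 1046, 20]);
translate([1356, 427, 392]) cube([96, 1046, 20]);
translate([1477, 427, 392]) cube([96, 1046, 20]);
translate([1598, 427, 392]) cube([96, 1046, 20]);
translate([1719, 427, 392]) cube([96, 1046, 20]);
translate([1840, 427, 392]) cube([96, 1046, 20]);
translate([1961, 427, 392]) cube([96, 1046, 20]);


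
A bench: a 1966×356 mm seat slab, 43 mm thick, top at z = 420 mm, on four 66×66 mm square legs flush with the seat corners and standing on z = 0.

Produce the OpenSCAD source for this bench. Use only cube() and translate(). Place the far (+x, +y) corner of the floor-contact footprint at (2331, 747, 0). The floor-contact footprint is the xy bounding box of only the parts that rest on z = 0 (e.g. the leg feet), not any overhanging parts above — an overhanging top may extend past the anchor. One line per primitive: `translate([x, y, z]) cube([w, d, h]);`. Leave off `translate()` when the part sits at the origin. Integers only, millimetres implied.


translate([365, 391, 377]) cube([1966, 356, 43]);
translate([365, 391, 0]) cube([66, 66, 377]);
translate([365, 681, 0]) cube([66, 66, 377]);
translate([2265, 391, 0]) cube([66, 66, 377]);
translate([2265, 681, 0]) cube([66, 66, 377]);


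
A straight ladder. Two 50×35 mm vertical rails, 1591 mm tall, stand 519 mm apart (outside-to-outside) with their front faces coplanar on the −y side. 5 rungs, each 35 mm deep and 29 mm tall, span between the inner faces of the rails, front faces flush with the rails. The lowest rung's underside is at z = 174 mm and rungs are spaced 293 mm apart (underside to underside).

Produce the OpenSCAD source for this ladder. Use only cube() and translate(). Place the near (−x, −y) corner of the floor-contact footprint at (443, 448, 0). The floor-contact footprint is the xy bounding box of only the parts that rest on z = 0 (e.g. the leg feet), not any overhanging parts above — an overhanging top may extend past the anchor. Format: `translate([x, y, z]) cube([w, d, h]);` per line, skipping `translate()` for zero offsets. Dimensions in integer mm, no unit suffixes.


// rung span = 519 - 2*50 = 419
// rung[k] z = 174 + k*293
translate([443, 448, 0]) cube([50, 35, 1591]);
translate([912, 448, 0]) cube([50, 35, 1591]);
translate([493, 448, 174]) cube([419, 35, 29]);
translate([493, 448, 467]) cube([419, 35, 29]);
translate([493, 448, 760]) cube([419, 35, 29]);
translate([493, 448, 1053]) cube([419, 35, 29]);
translate([493, 448, 1346]) cube([419, 35, 29]);


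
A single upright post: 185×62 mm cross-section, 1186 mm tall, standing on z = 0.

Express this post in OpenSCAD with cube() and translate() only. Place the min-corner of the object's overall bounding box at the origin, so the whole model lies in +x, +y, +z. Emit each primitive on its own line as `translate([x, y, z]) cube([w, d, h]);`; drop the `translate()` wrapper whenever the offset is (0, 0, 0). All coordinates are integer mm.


cube([185, 62, 1186]);


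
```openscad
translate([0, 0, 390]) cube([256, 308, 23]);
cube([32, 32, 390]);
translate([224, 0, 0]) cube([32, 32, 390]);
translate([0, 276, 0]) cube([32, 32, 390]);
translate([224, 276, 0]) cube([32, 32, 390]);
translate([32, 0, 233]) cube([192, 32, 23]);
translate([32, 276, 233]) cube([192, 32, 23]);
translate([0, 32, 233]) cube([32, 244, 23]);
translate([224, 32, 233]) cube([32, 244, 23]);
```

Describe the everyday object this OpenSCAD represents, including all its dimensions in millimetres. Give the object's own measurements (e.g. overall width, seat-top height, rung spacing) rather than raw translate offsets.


A simple wooden stool: a rectangular seat 256 mm (x) by 308 mm (y), 23 mm thick, top face at z = 413 mm, on four square legs, each 32×32 mm in cross-section. The legs rest on z = 0, each flush with a corner of the seat. Four stretchers, 32 mm wide and 23 mm tall, connect adjacent legs with their undersides at z = 233 mm, each running between the inner faces of the legs it joins and aligned with the legs' outer faces on the other axis.


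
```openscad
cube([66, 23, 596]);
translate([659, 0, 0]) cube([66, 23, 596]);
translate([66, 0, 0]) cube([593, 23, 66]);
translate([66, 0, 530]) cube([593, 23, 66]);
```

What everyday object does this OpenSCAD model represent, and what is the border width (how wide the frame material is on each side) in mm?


A picture frame. The border width is 66 mm.

Four thin pieces enclosing a rectangular opening — a picture frame. The two full-height stiles are 596 mm tall; the top rail sits at z = 530 and is 66 mm tall, so the border above the opening is 596 − 530 = 66 mm, matching the stile x-width.


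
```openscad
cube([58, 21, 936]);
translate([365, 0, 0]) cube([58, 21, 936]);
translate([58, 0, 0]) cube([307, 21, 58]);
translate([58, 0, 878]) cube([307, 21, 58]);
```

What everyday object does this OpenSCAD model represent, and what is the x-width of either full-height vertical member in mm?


A picture frame. The border width is 58 mm.

Four thin pieces enclosing a rectangular opening — a picture frame. The two full-height stiles are 936 mm tall; the top rail sits at z = 878 and is 58 mm tall, so the border above the opening is 936 − 878 = 58 mm, matching the stile x-width.


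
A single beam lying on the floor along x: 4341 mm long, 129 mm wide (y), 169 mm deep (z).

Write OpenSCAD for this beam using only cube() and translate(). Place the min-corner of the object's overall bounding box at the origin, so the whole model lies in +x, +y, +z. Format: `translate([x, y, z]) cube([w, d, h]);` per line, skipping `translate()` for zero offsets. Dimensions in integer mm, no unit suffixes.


cube([4341, 129, 169]);


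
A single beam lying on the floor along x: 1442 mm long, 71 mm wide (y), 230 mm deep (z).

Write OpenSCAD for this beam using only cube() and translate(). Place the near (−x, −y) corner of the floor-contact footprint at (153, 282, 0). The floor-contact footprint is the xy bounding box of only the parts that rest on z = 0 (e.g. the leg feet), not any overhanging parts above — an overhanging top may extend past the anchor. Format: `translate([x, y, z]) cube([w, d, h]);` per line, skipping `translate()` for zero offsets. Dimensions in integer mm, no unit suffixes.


translate([153, 282, 0]) cube([1442, 71, 230]);


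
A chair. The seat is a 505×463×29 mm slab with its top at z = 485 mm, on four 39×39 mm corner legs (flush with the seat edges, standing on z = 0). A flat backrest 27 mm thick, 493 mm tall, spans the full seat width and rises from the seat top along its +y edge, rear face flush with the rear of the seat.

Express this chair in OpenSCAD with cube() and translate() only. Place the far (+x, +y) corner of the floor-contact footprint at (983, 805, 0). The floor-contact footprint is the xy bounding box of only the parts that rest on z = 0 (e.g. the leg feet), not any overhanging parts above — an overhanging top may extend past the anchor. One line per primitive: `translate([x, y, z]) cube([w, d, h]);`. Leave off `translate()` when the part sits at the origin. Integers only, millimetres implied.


translate([478, 342, 456]) cube([505, 463, 29]);
translate([478, 342, 0]) cube([39, 39, 456]);
translate([944, 342, 0]) cube([39, 39, 456]);
translate([478, 766, 0]) cube([39, 39, 456]);
translate([944, 766, 0]) cube([39, 39, 456]);
translate([478, 778, 485]) cube([505, 27, 493]);


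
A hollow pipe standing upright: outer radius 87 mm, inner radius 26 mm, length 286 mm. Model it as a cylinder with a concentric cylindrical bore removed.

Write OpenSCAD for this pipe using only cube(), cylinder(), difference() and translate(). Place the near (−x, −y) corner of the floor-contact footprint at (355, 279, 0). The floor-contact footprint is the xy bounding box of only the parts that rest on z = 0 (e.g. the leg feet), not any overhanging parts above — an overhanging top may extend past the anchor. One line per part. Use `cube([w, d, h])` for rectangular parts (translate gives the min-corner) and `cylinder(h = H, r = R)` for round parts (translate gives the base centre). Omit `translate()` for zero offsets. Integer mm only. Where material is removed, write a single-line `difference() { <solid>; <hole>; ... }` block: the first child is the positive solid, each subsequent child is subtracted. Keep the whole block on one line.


difference() { translate([442, 366, 0]) cylinder(h = 286, r = 87); translate([442, 366, 0]) cylinder(h = 286, r = 26); }


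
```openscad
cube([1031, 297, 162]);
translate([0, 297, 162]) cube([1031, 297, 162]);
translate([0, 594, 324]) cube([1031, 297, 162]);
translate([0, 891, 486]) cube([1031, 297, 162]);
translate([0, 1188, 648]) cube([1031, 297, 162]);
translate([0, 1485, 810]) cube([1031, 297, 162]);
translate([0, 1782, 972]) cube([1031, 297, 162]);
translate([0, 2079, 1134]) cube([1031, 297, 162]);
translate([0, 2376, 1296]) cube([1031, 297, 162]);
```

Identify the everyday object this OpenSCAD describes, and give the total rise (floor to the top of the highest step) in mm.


A staircase. The total rise is 1458 mm.

9 identical blocks, each offset up and back from the previous — a staircase. Each step is 162 mm tall and there are 9 of them, so the total rise is 9 × 162 = 1458 mm.


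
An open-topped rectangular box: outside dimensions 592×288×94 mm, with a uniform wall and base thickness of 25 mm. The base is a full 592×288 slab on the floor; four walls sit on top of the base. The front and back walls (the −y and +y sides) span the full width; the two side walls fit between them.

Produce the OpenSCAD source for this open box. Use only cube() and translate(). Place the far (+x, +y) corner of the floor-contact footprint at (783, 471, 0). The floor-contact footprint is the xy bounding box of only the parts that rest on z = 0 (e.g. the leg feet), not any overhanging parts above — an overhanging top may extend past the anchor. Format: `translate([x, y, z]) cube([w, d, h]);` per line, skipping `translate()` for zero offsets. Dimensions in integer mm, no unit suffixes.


translate([191, 183, 0]) cube([592, 288, 25]);
translate([191, 183, 25]) cube([592, 25, 69]);
translate([191, 446, 25]) cube([592, 25, 69]);
translate([191, 208, 25]) cube([25, 238, 69]);
translate([758, 208, 25]) cube([25, 238, 69]);


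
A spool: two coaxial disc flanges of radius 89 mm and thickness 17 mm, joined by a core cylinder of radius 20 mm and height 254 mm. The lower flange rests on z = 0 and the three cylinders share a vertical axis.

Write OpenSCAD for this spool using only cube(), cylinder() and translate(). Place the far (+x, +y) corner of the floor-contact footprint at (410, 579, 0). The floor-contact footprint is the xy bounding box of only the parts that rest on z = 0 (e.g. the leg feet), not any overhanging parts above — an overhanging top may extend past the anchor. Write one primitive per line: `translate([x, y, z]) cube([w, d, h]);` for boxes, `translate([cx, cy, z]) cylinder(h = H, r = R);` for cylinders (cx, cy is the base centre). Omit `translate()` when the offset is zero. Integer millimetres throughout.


translate([321, 490, 0]) cylinder(h = 17, r = 89);
translate([321, 490, 17]) cylinder(h = 254, r = 20);
translate([321, 490, 271]) cylinder(h = 17, r = 89);


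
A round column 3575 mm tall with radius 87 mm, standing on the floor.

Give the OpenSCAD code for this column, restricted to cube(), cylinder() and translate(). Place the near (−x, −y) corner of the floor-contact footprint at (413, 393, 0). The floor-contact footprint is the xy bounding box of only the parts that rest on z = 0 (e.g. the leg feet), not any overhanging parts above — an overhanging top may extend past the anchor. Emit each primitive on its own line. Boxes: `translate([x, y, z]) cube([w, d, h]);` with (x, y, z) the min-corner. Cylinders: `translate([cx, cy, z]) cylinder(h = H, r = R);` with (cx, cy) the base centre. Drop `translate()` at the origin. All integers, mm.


translate([500, 480, 0]) cylinder(h = 3575, r = 87);


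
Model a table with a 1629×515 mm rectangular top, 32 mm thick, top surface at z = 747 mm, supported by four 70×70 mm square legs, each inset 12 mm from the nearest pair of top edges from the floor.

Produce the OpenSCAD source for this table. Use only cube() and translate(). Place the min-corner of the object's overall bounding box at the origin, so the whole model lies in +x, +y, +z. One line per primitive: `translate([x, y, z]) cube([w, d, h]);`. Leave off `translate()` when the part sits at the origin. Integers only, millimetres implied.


// leg_h = 747 - 32 = 715
translate([0, 0, 715]) cube([1629, 515, 32]);
translate([12, 12, 0]) cube([70, 70, 715]);
translate([1547, 12, 0]) cube([70, 70, 715]);
translate([12, 433, 0]) cube([70, 70, 715]);
translate([1547, 433, 0]) cube([70, 70, 715]);


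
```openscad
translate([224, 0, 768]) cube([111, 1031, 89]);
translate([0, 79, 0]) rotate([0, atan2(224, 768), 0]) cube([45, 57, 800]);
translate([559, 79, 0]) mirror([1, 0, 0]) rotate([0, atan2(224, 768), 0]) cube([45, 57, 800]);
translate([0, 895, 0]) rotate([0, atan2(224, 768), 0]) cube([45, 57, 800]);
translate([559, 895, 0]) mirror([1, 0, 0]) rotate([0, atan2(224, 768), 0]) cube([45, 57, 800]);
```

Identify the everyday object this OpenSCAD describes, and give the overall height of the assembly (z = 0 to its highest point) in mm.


A sawhorse. The overall height is 857 mm.

A beam across two mirrored pairs of raked legs — a sawhorse. The beam's underside is at z = 768 (matching the legs' vertical rise in atan2(224, 768)) and the beam is 89 mm tall, so its top is at 768 + 89 = 857 mm. The raked legs top out at the beam's underside, so that is the highest point.


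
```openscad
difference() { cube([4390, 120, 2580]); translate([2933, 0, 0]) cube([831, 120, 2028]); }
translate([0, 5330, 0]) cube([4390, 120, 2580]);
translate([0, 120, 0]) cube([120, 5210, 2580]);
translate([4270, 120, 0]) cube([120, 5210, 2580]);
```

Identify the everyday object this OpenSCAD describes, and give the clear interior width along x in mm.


A single room. The interior width is 4150 mm.

Four walls enclosing a rectangle with a door in the front wall — a room. Outside width 4390 minus two 120 mm walls gives 4150 mm.


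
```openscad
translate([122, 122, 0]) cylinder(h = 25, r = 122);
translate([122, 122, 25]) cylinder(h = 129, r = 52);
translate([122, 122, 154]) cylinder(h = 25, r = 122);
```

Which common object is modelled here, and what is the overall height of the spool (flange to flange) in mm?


A spool. The overall height is 179 mm.

Three coaxial cylinders, large–small–large — a spool. Two 25 mm flanges and a 129 mm core give 25 + 129 + 25 = 179 mm.


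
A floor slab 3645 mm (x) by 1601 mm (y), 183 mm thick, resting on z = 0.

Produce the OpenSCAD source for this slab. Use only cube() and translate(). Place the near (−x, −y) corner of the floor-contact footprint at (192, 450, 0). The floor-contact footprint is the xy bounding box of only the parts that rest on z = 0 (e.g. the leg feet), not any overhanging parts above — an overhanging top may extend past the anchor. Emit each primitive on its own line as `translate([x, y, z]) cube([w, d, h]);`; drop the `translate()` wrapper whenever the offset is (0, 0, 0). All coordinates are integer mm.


translate([192, 450, 0]) cube([3645, 1601, 183]);


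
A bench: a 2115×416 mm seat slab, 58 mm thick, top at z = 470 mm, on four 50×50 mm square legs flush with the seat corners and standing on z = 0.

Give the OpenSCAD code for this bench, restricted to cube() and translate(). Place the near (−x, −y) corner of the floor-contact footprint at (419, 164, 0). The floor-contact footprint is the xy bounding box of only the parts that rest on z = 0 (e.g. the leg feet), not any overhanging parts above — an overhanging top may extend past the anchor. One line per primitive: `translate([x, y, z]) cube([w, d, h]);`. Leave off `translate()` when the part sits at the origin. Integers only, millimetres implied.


translate([419, 164, 412]) cube([2115, 416, 58]);
translate([419, 164, 0]) cube([50, 50, 412]);
translate([419, 530, 0]) cube([50, 50, 412]);
translate([2484, 164, 0]) cube([50, 50, 412]);
translate([2484, 530, 0]) cube([50, 50, 412]);


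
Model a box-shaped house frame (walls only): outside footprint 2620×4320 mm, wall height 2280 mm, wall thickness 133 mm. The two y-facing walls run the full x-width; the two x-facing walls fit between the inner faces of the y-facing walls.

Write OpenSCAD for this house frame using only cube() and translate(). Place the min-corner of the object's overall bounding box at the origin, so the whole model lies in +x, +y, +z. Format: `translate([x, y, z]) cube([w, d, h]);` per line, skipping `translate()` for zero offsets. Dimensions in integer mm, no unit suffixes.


cube([2620, 133, 2280]);
translate([0, 4187, 0]) cube([2620, 133, 2280]);
translate([0, 133, 0]) cube([133, 4054, 2280]);
translate([2487, 133, 0]) cube([133, 4054, 2280]);


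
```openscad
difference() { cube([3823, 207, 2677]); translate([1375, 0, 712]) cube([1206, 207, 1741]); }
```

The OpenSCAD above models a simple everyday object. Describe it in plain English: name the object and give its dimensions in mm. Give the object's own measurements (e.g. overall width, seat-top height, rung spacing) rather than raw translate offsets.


A wall 3823 mm long (x), 207 mm thick (y), 2677 mm tall, with a rectangular window opening cut through it. The opening is 1206 mm wide and 1741 mm tall; its sill is at z = 712 mm and its near (−x) edge is 1375 mm from the wall's −x end. The opening passes through the full wall thickness.


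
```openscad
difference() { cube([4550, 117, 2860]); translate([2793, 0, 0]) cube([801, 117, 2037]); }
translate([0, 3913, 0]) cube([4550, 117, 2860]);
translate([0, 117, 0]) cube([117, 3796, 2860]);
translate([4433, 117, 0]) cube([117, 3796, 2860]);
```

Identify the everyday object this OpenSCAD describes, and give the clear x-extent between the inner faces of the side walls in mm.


A single room. The interior width is 4316 mm.

Four walls enclosing a rectangle with a door in the front wall — a room. Outside width 4550 minus two 117 mm walls gives 4316 mm.


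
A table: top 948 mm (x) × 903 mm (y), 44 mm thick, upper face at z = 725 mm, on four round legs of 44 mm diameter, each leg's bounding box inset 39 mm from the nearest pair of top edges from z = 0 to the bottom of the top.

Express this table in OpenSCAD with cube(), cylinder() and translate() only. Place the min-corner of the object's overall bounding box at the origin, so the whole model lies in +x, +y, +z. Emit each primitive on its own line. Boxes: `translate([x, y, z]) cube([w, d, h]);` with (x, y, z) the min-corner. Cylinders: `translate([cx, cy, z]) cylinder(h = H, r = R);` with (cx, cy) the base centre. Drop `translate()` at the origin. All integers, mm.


// leg_h = 725 - 44 = 681
translate([0, 0, 681]) cube([948, 903, 44]);
translate([61, 61, 0]) cylinder(h = 681, r = 22);
translate([887, 61, 0]) cylinder(h = 681, r = 22);
translate([61, 842, 0]) cylinder(h = 681, r = 22);
translate([887, 842, 0]) cylinder(h = 681, r = 22);


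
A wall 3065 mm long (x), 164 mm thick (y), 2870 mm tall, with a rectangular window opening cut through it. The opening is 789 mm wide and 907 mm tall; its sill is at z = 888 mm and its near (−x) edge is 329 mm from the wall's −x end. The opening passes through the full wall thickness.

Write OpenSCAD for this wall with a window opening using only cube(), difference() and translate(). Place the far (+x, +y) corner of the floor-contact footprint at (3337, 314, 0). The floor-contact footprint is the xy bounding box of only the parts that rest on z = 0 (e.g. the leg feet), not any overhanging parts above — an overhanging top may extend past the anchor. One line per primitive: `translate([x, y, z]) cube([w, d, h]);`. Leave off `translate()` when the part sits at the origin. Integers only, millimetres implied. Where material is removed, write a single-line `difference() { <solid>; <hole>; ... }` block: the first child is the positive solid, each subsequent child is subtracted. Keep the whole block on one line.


difference() { translate([272, 150, 0]) cube([3065, 164, 2870]); translate([601, 150, 888]) cube([789, 164, 907]); }


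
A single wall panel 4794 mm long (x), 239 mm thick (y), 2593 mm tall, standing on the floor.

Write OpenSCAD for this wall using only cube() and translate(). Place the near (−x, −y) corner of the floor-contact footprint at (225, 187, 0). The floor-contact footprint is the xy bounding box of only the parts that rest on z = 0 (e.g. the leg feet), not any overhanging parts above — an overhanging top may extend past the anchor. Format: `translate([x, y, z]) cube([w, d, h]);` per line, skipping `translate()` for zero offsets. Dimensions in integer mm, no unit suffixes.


translate([225, 187, 0]) cube([4794, 239, 2593]);


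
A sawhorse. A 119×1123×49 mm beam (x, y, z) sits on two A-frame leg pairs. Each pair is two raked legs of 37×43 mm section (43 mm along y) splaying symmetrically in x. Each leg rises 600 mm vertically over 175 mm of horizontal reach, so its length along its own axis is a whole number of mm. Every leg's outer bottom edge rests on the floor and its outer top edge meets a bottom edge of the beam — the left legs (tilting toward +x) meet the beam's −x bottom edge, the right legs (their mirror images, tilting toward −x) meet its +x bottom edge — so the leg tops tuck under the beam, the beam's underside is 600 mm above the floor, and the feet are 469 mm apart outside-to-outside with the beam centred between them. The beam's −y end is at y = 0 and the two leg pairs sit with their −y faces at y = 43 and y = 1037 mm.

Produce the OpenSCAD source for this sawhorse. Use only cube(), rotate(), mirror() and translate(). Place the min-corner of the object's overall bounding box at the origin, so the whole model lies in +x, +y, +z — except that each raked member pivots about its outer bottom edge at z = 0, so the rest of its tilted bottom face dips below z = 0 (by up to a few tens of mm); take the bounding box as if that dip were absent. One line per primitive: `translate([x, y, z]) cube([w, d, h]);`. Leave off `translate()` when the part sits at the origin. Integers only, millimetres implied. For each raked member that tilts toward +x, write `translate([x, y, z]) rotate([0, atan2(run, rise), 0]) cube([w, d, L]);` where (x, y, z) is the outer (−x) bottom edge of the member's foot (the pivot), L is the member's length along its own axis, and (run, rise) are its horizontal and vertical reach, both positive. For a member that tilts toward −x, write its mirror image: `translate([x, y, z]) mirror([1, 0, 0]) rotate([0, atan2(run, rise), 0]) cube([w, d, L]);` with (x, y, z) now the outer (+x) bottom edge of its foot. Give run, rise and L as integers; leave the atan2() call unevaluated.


translate([175, 0, 600]) cube([119, 1123, 49]);
translate([0, 43, 0]) rotate([0, atan2(175, 600), 0]) cube([37, 43, 625]);
translate([469, 43, 0]) mirror([1, 0, 0]) rotate([0, atan2(175, 600), 0]) cube([37, 43, 625]);
translate([0, 1037, 0]) rotate([0, atan2(175, 600), 0]) cube([37, 43, 625]);
translate([469, 1037, 0]) mirror([1, 0, 0]) rotate([0, atan2(175, 600), 0]) cube([37, 43, 625]);


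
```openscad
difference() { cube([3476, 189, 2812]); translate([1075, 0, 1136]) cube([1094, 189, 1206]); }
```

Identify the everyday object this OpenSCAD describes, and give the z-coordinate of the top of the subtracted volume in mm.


A wall with a window opening. The window head height is 2342 mm.

A wall with a rectangular opening subtracted — a window. Sill at z = 1136, opening 1206 mm tall, so the head is at 1136 + 1206 = 2342 mm.


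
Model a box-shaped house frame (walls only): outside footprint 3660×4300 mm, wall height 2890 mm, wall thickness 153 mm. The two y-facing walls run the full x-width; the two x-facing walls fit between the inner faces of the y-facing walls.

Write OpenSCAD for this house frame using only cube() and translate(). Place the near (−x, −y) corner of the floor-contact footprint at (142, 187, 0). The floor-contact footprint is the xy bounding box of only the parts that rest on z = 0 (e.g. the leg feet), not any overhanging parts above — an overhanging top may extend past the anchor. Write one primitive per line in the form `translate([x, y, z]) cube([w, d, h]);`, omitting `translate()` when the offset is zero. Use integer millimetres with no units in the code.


translate([142, 187, 0]) cube([3660, 153, 2890]);
translate([142, 4334, 0]) cube([3660, 153, 2890]);
translate([142, 340, 0]) cube([153, 3994, 2890]);
translate([3649, 340, 0]) cube([153, 3994, 2890]);


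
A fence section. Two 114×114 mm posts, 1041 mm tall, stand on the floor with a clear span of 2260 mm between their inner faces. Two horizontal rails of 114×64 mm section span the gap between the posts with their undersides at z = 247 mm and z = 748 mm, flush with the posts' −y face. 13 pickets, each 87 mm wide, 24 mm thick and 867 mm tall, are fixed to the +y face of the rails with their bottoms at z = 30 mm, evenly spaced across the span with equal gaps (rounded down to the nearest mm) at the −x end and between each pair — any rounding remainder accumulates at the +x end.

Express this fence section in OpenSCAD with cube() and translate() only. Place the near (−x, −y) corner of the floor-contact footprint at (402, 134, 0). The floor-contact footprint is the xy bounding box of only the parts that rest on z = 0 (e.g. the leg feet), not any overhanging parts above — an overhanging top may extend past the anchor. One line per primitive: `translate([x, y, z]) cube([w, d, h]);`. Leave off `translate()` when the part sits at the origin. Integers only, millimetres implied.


translate([402, 134, 0]) cube([114, 114, 1041]);
translate([2776, 134, 0]) cube([114, 114, 1041]);
translate([516, 134, 247]) cube([2260, 114, 64]);
translate([516, 134, 748]) cube([2260, 114, 64]);
translate([596, 248, 30]) cube([87, 24, 867]);
translate([763, 248, 30]) cube([87, 24, 867]);
translate([930, 248, 30]) cube([87, 24, 867]);
translate([1097, 248, 30]) cube([87, 24, 867]);
translate([1264, 248, 30]) cube([87, 24, 867]);
translate([1431, 248, 30]) cube([87, 24, 867]);
translate([1598, 248, 30]) cube([87, 24, 867]);
translate([1765, 248, 30]) cube([87, 24, 867]);
translate([1932, 248, 30]) cube([87, 24, 867]);
translate([2099, 248, 30]) cube([87, 24, 867]);
translate([2266, 248, 30]) cube([87, 24, 867]);
translate([2433, 248, 30]) cube([87, 24, 867]);
translate([2600, 248, 30]) cube([87, 24, 867]);


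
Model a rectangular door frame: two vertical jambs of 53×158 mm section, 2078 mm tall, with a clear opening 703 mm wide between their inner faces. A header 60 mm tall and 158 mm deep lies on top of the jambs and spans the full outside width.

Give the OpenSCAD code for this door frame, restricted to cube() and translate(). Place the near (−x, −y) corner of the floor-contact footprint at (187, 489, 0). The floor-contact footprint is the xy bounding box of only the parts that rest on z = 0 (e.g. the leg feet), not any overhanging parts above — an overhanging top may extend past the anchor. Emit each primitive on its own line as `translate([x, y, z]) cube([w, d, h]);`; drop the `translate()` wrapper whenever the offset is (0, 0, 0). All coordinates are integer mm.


translate([187, 489, 0]) cube([53, 158, 2078]);
translate([943, 489, 0]) cube([53, 158, 2078]);
translate([187, 489, 2078]) cube([809, 158, 60]);


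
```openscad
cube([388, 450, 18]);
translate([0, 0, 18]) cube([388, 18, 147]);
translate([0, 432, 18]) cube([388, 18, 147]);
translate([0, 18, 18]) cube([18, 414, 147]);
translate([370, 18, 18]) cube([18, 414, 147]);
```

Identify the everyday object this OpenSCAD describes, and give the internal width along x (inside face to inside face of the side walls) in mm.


An open box. The internal width is 352 mm.

A 388×450 base slab with four walls standing on it — an open box. The base is 388 mm wide and the walls are 18 mm thick, so the internal width is 388 − 2 × 18 = 352 mm.


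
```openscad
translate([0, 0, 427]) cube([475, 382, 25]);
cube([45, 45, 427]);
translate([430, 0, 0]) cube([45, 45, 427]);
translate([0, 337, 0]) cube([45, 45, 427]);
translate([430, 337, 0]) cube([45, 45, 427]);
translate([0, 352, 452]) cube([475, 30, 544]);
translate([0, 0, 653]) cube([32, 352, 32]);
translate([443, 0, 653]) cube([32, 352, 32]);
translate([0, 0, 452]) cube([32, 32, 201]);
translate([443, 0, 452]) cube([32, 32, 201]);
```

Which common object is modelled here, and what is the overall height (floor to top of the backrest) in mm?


A chair. The overall height is 996 mm.

A slab on four corner posts with a tall panel at the back — a chair. The seat slab sits at z = 427 with thickness 25, and the 544 mm backrest starts at the seat top, so the overall height is 427 + 25 + 544 = 996 mm.


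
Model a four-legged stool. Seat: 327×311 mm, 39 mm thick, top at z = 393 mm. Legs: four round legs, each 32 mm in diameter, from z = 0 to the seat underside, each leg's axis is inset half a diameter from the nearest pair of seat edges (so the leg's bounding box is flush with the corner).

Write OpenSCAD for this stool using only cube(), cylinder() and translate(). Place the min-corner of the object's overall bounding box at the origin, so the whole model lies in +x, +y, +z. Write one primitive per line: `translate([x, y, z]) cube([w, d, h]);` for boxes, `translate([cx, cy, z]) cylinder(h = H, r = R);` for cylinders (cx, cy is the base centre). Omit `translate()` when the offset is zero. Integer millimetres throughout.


translate([0, 0, 354]) cube([327, 311, 39]);
translate([16, 16, 0]) cylinder(h = 354, r = 16);
translate([311, 16, 0]) cylinder(h = 354, r = 16);
translate([16, 295, 0]) cylinder(h = 354, r = 16);
translate([311, 295, 0]) cylinder(h = 354, r = 16);


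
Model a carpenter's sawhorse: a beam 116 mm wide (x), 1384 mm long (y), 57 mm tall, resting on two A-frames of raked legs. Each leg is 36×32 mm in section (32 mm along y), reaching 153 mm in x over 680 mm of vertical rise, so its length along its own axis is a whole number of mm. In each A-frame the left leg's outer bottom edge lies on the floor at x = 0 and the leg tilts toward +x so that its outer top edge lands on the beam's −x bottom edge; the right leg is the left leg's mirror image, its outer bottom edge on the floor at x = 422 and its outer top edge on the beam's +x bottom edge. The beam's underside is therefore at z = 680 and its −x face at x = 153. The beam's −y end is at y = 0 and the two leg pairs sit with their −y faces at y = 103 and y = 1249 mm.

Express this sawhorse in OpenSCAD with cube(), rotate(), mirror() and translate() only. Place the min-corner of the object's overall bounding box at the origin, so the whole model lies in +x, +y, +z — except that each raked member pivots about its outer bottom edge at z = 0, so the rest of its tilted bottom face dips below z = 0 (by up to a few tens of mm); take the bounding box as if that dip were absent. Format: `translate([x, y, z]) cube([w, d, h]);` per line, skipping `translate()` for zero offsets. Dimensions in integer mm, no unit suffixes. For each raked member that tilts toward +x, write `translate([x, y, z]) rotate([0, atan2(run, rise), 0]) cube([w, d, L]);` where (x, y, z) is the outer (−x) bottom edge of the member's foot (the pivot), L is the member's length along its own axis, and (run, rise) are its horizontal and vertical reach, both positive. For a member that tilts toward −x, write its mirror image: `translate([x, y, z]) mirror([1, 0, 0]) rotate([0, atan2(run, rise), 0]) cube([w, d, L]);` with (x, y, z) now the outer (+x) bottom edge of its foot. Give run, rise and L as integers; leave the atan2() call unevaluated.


translate([153, 0, 680]) cube([116, 1384, 57]);
translate([0, 103, 0]) rotate([0, atan2(153, 680), 0]) cube([36, 32, 697]);
translate([422, 103, 0]) mirror([1, 0, 0]) rotate([0, atan2(153, 680), 0]) cube([36, 32, 697]);
translate([0, 1249, 0]) rotate([0, atan2(153, 680), 0]) cube([36, 32, 697]);
translate([422, 1249, 0]) mirror([1, 0, 0]) rotate([0, atan2(153, 680), 0]) cube([36, 32, 697]);


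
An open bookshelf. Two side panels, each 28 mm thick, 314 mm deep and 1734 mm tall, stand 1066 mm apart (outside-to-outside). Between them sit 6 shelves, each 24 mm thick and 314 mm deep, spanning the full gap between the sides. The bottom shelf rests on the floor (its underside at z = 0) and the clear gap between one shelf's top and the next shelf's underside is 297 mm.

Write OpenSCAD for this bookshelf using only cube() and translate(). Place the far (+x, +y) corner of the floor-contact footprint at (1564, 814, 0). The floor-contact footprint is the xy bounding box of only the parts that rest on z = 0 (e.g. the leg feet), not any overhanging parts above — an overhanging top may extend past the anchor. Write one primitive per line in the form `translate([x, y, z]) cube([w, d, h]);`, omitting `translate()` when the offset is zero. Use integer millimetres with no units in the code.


translate([498, 500, 0]) cube([28, 314, 1734]);
translate([1536, 500, 0]) cube([28, 314, 1734]);
translate([526, 500, 0]) cube([1010, 314, 24]);
translate([526, 500, 321]) cube([1010, 314, 24]);
translate([526, 500, 642]) cube([1010, 314, 24]);
translate([526, 500, 963]) cube([1010, 314, 24]);
translate([526, 500, 1284]) cube([1010, 314, 24]);
translate([526, 500, 1605]) cube([1010, 314, 24]);
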